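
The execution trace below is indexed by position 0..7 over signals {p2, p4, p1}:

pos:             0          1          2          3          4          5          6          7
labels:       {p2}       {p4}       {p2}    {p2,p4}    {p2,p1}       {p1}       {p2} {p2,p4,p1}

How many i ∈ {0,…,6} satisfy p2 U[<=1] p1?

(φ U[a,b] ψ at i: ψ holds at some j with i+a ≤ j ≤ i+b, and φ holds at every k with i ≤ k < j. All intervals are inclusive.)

Evaluate at each i in [0,6]:
  i=0: ✗ (no rhs in [0,1])
  i=1: ✗ (no rhs in [1,2])
  i=2: ✗ (no rhs in [2,3])
  i=3: ✓ (rhs at j=4; lhs holds on [3,3])
  i=4: ✓ (rhs at j=4)
  i=5: ✓ (rhs at j=5)
  i=6: ✓ (rhs at j=7; lhs holds on [6,6])
Positions where it holds: {3, 4, 5, 6} → 4.

4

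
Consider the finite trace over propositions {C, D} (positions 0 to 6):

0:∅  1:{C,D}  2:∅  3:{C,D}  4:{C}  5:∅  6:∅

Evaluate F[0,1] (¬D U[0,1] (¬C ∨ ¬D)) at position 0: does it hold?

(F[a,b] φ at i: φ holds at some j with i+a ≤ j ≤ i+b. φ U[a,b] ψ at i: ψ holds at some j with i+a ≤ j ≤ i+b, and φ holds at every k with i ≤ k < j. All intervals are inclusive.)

True

Check (¬D U[0,1] (¬C ∨ ¬D)) at each j in [0,1]:
  j=0: holds
  j=1: fails
Found at j=0 → formula holds.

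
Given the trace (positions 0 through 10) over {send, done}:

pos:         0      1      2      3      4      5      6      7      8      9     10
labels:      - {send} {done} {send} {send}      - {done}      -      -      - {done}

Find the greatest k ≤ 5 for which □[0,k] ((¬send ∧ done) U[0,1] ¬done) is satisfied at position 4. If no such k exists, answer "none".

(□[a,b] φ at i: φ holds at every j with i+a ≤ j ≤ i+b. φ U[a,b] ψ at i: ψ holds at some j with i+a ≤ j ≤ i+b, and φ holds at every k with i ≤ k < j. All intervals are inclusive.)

((¬send ∧ done) U[0,1] ¬done) must hold from j=4 onward; find where it first fails.
  j=4: holds
  j=5: holds
  j=6: holds
  j=7: holds
  j=8: holds
  j=9: holds
Holds through j=9; largest k = 5.

5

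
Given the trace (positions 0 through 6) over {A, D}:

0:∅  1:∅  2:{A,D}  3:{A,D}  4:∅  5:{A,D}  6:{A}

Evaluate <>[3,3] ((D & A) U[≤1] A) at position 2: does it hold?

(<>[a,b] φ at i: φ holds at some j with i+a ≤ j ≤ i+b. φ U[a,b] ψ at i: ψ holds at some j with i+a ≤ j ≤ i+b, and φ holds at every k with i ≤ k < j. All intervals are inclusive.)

Holds

Check ((D & A) U[≤1] A) at each j in [5,5]:
  j=5: holds
Found at j=5 → formula holds.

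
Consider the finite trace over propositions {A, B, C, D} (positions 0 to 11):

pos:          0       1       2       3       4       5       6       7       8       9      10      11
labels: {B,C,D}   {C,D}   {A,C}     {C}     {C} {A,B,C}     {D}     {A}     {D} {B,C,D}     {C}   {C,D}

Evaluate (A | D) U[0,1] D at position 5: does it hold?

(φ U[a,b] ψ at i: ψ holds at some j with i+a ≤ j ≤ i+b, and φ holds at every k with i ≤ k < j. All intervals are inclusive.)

True

Need some j in [5,6] with D, and (A | D) at every k in [5,j-1].
  j=5: D false.
  j=6: D holds; (A | D) holds at every k in [5,5] → satisfied.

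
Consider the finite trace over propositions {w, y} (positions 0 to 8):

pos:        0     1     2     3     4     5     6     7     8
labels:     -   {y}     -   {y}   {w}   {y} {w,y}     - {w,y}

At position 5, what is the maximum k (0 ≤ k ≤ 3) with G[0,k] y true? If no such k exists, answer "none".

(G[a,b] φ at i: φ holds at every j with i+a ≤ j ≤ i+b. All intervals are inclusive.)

1

y must hold from j=5 onward; find where it first fails.
  j=5: holds
  j=6: holds
  j=7: fails
Holds on [5,6], so largest k = 1.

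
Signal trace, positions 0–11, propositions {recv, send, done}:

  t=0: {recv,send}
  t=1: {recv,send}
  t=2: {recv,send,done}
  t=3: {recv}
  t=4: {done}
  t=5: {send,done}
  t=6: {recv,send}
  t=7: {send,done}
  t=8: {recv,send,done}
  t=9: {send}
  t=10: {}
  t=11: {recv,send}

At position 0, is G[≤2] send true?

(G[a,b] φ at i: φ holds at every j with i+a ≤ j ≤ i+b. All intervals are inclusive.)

Check send at every j in [0,2]:
  j=0: true
  j=1: true
  j=2: true
All positions satisfy it → formula holds.

Holds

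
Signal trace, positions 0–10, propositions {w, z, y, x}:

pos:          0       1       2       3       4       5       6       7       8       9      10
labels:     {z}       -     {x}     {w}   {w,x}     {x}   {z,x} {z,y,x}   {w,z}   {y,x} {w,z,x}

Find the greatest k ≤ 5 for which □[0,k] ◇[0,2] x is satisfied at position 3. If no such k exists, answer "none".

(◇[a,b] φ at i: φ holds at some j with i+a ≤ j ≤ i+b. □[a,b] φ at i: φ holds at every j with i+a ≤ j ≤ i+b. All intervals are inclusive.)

◇[0,2] x must hold from j=3 onward; find where it first fails.
  j=3: holds
  j=4: holds
  j=5: holds
  j=6: holds
  j=7: holds
  j=8: holds
Holds through j=8; largest k = 5.

5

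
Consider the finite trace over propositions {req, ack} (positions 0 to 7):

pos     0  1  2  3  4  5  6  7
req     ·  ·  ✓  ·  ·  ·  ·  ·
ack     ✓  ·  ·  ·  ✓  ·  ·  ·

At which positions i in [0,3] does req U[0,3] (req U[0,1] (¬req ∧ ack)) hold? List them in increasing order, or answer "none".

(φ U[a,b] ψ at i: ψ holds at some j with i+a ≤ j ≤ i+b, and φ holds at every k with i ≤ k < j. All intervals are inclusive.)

0

Evaluate at each i in [0,3]:
  i=0: ✓ (rhs at j=0)
  i=1: ✗ (lhs fails at k=1 before rhs at j=4)
  i=2: ✗ (lhs fails at k=3 before rhs at j=4)
  i=3: ✗ (lhs fails at k=3 before rhs at j=4)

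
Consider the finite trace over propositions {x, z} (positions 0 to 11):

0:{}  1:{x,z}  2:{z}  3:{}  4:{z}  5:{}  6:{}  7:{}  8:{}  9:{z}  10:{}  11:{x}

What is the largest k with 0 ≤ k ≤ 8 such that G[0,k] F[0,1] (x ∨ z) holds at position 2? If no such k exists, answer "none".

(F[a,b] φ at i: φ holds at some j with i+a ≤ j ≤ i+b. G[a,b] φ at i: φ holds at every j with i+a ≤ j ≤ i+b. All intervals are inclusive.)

F[0,1] (x ∨ z) must hold from j=2 onward; find where it first fails.
  j=2: holds
  j=3: holds
  j=4: holds
  j=5: fails
Holds on [2,4], so largest k = 2.

2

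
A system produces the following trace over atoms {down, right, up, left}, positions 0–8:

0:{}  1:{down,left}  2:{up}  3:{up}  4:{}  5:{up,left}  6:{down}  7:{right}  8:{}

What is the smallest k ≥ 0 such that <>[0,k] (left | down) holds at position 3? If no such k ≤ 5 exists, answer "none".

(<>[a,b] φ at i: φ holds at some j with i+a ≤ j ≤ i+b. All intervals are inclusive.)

2

Scan j = 3,4,… for (left | down):
  j=3: fails
  j=4: fails
  j=5: holds
First hit at j=5, so smallest k = 5-3 = 2.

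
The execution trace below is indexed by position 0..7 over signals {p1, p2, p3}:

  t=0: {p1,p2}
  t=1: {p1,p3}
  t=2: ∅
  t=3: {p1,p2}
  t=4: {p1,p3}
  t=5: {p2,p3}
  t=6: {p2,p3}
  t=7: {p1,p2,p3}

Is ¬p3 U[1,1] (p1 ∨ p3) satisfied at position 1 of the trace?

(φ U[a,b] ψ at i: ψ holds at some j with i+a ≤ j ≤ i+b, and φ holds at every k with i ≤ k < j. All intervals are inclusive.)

Need some j in [2,2] with (p1 ∨ p3), and ¬p3 at every k in [1,j-1].
  j=2: (p1 ∨ p3) false.
No j in the window works → until fails.

False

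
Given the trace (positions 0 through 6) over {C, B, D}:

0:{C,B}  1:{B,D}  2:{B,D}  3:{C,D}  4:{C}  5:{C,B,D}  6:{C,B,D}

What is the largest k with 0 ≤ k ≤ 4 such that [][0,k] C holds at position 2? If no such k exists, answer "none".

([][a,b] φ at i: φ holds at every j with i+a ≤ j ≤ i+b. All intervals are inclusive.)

none

C must hold from j=2 onward; find where it first fails.
  j=2: fails → no k works.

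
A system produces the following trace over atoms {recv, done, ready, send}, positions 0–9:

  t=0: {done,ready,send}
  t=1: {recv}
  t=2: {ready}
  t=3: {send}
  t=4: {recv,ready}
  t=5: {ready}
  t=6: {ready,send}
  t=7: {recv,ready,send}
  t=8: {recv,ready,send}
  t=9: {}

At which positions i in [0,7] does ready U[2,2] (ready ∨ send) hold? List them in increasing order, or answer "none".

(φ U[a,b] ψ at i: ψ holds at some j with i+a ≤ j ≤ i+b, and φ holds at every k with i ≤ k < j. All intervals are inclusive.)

4, 5, 6

Evaluate at each i in [0,7]:
  i=0: ✗ (lhs fails at k=1 before rhs at j=2)
  i=1: ✗ (lhs fails at k=1 before rhs at j=3)
  i=2: ✗ (lhs fails at k=3 before rhs at j=4)
  i=3: ✗ (lhs fails at k=3 before rhs at j=5)
  i=4: ✓ (rhs at j=6; lhs holds on [4,5])
  i=5: ✓ (rhs at j=7; lhs holds on [5,6])
  i=6: ✓ (rhs at j=8; lhs holds on [6,7])
  i=7: ✗ (no rhs in [9,9])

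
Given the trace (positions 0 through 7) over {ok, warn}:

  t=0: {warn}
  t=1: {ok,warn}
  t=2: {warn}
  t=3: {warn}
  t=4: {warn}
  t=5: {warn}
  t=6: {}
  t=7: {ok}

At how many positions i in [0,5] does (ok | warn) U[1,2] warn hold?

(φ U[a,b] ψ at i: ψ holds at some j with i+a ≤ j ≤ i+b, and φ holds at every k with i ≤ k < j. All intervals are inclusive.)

Evaluate at each i in [0,5]:
  i=0: ✓ (rhs at j=1; lhs holds on [0,0])
  i=1: ✓ (rhs at j=2; lhs holds on [1,1])
  i=2: ✓ (rhs at j=3; lhs holds on [2,2])
  i=3: ✓ (rhs at j=4; lhs holds on [3,3])
  i=4: ✓ (rhs at j=5; lhs holds on [4,4])
  i=5: ✗ (no rhs in [6,7])
Positions where it holds: {0, 1, 2, 3, 4} → 5.

5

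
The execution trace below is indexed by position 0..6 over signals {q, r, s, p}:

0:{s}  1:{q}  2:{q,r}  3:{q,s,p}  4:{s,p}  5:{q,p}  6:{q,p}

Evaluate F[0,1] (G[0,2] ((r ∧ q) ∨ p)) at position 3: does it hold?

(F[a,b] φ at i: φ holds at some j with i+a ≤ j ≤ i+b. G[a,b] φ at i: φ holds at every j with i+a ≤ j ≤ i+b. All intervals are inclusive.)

Check G[0,2] ((r ∧ q) ∨ p) at each j in [3,4]:
  j=3: holds on [3,5]
  j=4: holds on [4,6]
Found at j=3 → formula holds.

Yes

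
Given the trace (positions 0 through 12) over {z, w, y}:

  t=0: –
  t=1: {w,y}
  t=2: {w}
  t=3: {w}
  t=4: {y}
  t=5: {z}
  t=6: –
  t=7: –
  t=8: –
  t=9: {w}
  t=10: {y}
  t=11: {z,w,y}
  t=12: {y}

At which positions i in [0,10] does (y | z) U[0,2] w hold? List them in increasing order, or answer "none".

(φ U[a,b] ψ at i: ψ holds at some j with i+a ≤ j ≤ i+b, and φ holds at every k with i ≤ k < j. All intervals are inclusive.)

Evaluate at each i in [0,10]:
  i=0: ✗ (lhs fails at k=0 before rhs at j=1)
  i=1: ✓ (rhs at j=1)
  i=2: ✓ (rhs at j=2)
  i=3: ✓ (rhs at j=3)
  i=4: ✗ (no rhs in [4,6])
  i=5: ✗ (no rhs in [5,7])
  i=6: ✗ (no rhs in [6,8])
  i=7: ✗ (lhs fails at k=7 before rhs at j=9)
  i=8: ✗ (lhs fails at k=8 before rhs at j=9)
  i=9: ✓ (rhs at j=9)
  i=10: ✓ (rhs at j=11; lhs holds on [10,10])

1, 2, 3, 9, 10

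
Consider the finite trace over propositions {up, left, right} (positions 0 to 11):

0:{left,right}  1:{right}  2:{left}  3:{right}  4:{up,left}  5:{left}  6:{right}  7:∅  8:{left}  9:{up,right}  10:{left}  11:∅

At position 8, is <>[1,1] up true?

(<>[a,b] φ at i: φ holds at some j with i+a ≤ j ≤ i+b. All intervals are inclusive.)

Check up at each j in [9,9]:
  j=9: true
Found at j=9 → formula holds.

Holds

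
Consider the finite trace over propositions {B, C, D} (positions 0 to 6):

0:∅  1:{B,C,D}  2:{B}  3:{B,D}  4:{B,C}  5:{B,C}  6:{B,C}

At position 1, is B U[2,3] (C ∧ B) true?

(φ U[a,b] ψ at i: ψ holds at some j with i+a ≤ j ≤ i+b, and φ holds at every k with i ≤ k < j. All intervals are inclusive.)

Need some j in [3,4] with (C ∧ B), and B at every k in [1,j-1].
  j=3: (C ∧ B) false.
  j=4: (C ∧ B) holds; B holds at every k in [1,3] → satisfied.

Holds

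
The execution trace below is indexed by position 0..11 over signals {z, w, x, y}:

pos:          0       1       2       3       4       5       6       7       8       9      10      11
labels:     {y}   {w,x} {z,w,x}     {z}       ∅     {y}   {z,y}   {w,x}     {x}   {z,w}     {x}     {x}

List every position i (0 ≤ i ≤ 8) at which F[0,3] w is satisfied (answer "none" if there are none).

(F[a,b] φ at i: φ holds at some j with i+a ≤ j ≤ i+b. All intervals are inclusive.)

Evaluate at each i in [0,8]:
  i=0: ✓ (witness j=1)
  i=1: ✓ (witness j=1)
  i=2: ✓ (witness j=2)
  i=3: ✗ (none in [3,6])
  i=4: ✓ (witness j=7)
  i=5: ✓ (witness j=7)
  i=6: ✓ (witness j=7)
  i=7: ✓ (witness j=7)
  i=8: ✓ (witness j=9)

0, 1, 2, 4, 5, 6, 7, 8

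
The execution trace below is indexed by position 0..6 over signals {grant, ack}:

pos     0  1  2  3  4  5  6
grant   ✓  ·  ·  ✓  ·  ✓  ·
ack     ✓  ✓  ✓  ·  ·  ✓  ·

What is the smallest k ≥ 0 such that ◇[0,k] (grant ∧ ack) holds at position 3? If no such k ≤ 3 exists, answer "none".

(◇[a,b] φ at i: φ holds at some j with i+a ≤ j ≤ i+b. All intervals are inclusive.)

Scan j = 3,4,… for (grant ∧ ack):
  j=3: fails
  j=4: fails
  j=5: holds
First hit at j=5, so smallest k = 5-3 = 2.

2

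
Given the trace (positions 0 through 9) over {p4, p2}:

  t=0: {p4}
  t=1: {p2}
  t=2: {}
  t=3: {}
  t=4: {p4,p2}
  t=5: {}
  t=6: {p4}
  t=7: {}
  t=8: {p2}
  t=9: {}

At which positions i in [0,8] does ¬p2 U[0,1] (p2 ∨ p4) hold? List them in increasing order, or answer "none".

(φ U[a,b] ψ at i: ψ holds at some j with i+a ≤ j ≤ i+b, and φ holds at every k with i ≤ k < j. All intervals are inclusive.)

0, 1, 3, 4, 5, 6, 7, 8

Evaluate at each i in [0,8]:
  i=0: ✓ (rhs at j=0)
  i=1: ✓ (rhs at j=1)
  i=2: ✗ (no rhs in [2,3])
  i=3: ✓ (rhs at j=4; lhs holds on [3,3])
  i=4: ✓ (rhs at j=4)
  i=5: ✓ (rhs at j=6; lhs holds on [5,5])
  i=6: ✓ (rhs at j=6)
  i=7: ✓ (rhs at j=8; lhs holds on [7,7])
  i=8: ✓ (rhs at j=8)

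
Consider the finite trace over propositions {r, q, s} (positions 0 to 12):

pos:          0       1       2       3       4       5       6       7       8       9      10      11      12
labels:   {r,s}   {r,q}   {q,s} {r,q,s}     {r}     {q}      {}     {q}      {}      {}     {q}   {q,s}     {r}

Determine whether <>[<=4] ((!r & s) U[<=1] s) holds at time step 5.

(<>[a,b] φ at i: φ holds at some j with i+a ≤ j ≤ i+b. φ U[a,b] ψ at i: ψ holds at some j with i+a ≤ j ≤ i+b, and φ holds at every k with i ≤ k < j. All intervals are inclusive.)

Check ((!r & s) U[<=1] s) at each j in [5,9]:
  j=5: fails
  j=6: fails
  j=7: fails
  j=8: fails
  j=9: fails
No position in the window satisfies it → formula fails.

Does not hold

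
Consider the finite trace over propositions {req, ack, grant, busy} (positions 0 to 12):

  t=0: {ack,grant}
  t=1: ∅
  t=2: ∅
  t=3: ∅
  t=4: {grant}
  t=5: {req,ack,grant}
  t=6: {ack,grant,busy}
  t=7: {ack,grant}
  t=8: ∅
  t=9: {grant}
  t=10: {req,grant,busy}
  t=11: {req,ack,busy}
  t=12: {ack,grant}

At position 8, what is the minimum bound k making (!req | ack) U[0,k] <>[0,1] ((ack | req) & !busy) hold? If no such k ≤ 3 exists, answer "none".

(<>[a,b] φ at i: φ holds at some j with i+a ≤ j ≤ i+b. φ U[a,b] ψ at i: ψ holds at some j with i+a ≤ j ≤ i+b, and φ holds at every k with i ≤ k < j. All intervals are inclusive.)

none

Need earliest j ≥ 8 with <>[0,1] ((ack | req) & !busy), and (!req | ack) at every k in [8,j-1].
  j=8: rhs fails.
  j=9: rhs fails.
  j=10: rhs fails.
  j=11: rhs holds but lhs fails at k=10.
No witness within the range → none.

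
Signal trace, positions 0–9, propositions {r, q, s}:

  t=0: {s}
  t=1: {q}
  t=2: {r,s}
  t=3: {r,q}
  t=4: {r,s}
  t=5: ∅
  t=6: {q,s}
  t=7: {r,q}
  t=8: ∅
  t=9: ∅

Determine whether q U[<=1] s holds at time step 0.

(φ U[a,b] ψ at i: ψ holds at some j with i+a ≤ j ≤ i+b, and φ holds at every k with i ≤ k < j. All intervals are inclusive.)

Need some j in [0,1] with s, and q at every k in [0,j-1].
  j=0: s holds; no prefix to check → satisfied.

Holds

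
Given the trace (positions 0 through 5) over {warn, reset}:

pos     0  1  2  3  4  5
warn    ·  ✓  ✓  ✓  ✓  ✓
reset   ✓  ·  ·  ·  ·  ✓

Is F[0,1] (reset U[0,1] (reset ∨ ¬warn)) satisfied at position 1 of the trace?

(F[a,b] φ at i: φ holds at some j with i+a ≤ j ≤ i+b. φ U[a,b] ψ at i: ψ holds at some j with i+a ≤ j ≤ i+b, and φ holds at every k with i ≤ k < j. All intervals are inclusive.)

Check (reset U[0,1] (reset ∨ ¬warn)) at each j in [1,2]:
  j=1: fails
  j=2: fails
No position in the window satisfies it → formula fails.

No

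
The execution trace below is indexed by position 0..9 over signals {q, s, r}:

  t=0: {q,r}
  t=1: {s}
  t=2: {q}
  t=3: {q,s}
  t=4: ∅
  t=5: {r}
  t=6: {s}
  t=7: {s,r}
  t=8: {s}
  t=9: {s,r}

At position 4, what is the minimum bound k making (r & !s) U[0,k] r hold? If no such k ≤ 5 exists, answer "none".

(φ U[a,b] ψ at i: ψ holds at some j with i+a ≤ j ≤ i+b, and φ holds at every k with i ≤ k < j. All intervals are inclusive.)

none

Need earliest j ≥ 4 with r, and (r & !s) at every k in [4,j-1].
  j=4: rhs fails.
  j=5: rhs holds but lhs fails at k=4.
  j=6: rhs fails.
  j=7: rhs holds but lhs fails at k=4.
  j=8: rhs fails.
  j=9: rhs holds but lhs fails at k=4.
No witness within the range → none.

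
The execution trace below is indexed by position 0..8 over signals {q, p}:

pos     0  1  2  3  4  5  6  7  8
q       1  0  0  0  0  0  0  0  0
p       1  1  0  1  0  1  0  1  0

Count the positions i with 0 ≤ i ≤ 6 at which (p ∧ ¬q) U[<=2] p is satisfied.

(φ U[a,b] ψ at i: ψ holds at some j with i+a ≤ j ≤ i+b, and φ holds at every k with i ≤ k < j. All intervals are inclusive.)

4

Evaluate at each i in [0,6]:
  i=0: ✓ (rhs at j=0)
  i=1: ✓ (rhs at j=1)
  i=2: ✗ (lhs fails at k=2 before rhs at j=3)
  i=3: ✓ (rhs at j=3)
  i=4: ✗ (lhs fails at k=4 before rhs at j=5)
  i=5: ✓ (rhs at j=5)
  i=6: ✗ (lhs fails at k=6 before rhs at j=7)
Positions where it holds: {0, 1, 3, 5} → 4.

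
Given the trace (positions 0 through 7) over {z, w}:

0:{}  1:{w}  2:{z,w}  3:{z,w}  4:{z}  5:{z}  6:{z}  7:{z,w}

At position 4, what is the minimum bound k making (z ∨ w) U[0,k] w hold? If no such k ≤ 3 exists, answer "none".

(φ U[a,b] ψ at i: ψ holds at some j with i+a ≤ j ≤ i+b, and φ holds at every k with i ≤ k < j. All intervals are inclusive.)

Need earliest j ≥ 4 with w, and (z ∨ w) at every k in [4,j-1].
  j=4: rhs fails.
  j=5: rhs fails.
  j=6: rhs fails.
  j=7: rhs holds; lhs holds on [4,6]. k = 3.

3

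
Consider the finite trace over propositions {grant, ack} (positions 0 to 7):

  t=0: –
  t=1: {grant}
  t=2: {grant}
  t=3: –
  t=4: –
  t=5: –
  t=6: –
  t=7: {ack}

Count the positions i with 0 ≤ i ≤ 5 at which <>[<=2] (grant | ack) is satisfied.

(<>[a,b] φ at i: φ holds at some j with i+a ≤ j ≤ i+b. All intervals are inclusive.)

Evaluate at each i in [0,5]:
  i=0: ✓ (witness j=1)
  i=1: ✓ (witness j=1)
  i=2: ✓ (witness j=2)
  i=3: ✗ (none in [3,5])
  i=4: ✗ (none in [4,6])
  i=5: ✓ (witness j=7)
Positions where it holds: {0, 1, 2, 5} → 4.

4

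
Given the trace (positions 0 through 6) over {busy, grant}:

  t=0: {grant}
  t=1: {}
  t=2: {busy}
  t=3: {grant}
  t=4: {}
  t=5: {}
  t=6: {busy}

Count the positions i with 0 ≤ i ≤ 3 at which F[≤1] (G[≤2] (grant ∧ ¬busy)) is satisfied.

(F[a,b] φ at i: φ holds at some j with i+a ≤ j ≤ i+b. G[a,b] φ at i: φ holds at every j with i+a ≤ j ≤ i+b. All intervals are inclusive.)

Evaluate at each i in [0,3]:
  i=0: ✗ (none in [0,1])
  i=1: ✗ (none in [1,2])
  i=2: ✗ (none in [2,3])
  i=3: ✗ (none in [3,4])
Positions where it holds: {} → 0.

0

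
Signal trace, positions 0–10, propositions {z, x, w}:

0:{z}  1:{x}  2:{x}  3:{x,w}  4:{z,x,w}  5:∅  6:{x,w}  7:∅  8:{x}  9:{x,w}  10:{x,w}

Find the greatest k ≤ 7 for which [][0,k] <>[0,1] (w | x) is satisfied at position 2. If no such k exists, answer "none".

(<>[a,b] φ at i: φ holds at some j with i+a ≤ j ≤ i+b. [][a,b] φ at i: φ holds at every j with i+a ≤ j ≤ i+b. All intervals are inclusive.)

<>[0,1] (w | x) must hold from j=2 onward; find where it first fails.
  j=2: holds
  j=3: holds
  j=4: holds
  j=5: holds
  j=6: holds
  j=7: holds
  j=8: holds
  j=9: holds
Holds through j=9; largest k = 7.

7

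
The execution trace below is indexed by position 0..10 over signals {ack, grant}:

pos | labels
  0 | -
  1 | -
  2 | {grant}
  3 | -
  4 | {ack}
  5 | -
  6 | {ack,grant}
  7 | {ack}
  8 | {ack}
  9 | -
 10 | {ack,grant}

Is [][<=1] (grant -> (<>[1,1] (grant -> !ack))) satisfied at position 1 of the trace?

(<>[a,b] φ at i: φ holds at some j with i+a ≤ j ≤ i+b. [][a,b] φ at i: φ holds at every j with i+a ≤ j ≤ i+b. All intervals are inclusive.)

Check (grant -> (<>[1,1] (grant -> !ack))) at every j in [1,2]:
  j=1: antecedent false → ✓
  j=2: antecedent true; consequent holds (witness at 3) → ✓
All positions satisfy it → formula holds.

Holds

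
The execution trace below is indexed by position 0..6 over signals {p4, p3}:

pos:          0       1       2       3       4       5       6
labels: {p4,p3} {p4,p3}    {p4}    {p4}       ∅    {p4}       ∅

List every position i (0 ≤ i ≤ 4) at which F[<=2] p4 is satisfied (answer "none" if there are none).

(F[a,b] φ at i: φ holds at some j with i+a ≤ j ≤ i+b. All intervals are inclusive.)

Evaluate at each i in [0,4]:
  i=0: ✓ (witness j=0)
  i=1: ✓ (witness j=1)
  i=2: ✓ (witness j=2)
  i=3: ✓ (witness j=3)
  i=4: ✓ (witness j=5)

0, 1, 2, 3, 4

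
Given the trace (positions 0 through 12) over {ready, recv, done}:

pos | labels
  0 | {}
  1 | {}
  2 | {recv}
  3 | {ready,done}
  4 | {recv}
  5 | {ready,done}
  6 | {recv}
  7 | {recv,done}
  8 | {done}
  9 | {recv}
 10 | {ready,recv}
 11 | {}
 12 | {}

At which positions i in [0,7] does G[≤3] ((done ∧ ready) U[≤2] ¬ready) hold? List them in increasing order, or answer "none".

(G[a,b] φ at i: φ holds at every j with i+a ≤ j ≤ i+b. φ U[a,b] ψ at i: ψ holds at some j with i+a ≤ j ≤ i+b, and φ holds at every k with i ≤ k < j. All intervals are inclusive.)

0, 1, 2, 3, 4, 5, 6

Evaluate at each i in [0,7]:
  i=0: ✓ (all of [0,3])
  i=1: ✓ (all of [1,4])
  i=2: ✓ (all of [2,5])
  i=3: ✓ (all of [3,6])
  i=4: ✓ (all of [4,7])
  i=5: ✓ (all of [5,8])
  i=6: ✓ (all of [6,9])
  i=7: ✗ (fails at j=10)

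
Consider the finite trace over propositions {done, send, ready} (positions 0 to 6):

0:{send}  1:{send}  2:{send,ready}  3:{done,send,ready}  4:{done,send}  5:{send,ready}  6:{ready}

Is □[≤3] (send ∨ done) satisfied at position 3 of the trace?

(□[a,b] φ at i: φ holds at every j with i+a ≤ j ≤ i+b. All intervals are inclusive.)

False

Check (send ∨ done) at every j in [3,6]:
  j=3: true
  j=4: true
  j=5: true
  j=6: false
Fails at j=6 → formula fails.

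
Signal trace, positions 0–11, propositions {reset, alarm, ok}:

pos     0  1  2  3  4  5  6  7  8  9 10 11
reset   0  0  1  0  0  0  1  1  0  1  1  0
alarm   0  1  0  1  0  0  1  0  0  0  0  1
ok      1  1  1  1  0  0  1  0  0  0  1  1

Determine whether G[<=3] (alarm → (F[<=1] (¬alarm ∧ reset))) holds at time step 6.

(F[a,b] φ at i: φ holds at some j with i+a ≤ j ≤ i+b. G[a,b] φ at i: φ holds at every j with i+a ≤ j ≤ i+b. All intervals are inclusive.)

Check (alarm → (F[<=1] (¬alarm ∧ reset))) at every j in [6,9]:
  j=6: antecedent true; consequent holds (witness at 7) → ✓
  j=7: antecedent false → ✓
  j=8: antecedent false → ✓
  j=9: antecedent false → ✓
All positions satisfy it → formula holds.

Holds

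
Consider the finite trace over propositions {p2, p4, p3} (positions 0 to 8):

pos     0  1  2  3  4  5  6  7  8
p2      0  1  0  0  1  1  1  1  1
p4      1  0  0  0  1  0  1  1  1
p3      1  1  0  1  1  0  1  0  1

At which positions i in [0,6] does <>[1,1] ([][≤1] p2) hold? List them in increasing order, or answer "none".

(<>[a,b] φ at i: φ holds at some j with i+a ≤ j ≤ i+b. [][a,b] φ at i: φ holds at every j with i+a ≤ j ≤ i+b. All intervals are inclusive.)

3, 4, 5, 6

Evaluate at each i in [0,6]:
  i=0: ✗ (none in [1,1])
  i=1: ✗ (none in [2,2])
  i=2: ✗ (none in [3,3])
  i=3: ✓ (witness j=4)
  i=4: ✓ (witness j=5)
  i=5: ✓ (witness j=6)
  i=6: ✓ (witness j=7)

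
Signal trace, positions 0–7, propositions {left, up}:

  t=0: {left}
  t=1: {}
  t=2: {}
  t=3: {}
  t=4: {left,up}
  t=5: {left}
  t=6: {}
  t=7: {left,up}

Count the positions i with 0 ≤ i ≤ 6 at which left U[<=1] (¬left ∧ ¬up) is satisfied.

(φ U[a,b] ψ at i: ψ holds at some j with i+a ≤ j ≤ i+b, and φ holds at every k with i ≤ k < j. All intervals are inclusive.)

6

Evaluate at each i in [0,6]:
  i=0: ✓ (rhs at j=1; lhs holds on [0,0])
  i=1: ✓ (rhs at j=1)
  i=2: ✓ (rhs at j=2)
  i=3: ✓ (rhs at j=3)
  i=4: ✗ (no rhs in [4,5])
  i=5: ✓ (rhs at j=6; lhs holds on [5,5])
  i=6: ✓ (rhs at j=6)
Positions where it holds: {0, 1, 2, 3, 5, 6} → 6.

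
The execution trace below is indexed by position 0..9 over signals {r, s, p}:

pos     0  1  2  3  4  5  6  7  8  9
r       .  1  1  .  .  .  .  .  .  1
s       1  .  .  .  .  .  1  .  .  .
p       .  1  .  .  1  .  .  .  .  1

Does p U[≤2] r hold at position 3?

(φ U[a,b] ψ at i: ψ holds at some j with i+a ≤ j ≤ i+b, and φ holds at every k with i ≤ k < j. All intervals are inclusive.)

Need some j in [3,5] with r, and p at every k in [3,j-1].
  j=3: r false.
  j=4: r false.
  j=5: r false.
No j in the window works → until fails.

No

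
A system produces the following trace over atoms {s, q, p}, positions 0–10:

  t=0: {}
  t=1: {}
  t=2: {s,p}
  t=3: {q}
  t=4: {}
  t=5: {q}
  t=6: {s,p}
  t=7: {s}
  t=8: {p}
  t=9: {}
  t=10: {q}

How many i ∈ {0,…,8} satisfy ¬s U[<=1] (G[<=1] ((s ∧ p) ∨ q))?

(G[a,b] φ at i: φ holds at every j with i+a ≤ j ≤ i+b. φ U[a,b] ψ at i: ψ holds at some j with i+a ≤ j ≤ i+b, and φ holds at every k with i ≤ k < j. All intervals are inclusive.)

4

Evaluate at each i in [0,8]:
  i=0: ✗ (no rhs in [0,1])
  i=1: ✓ (rhs at j=2; lhs holds on [1,1])
  i=2: ✓ (rhs at j=2)
  i=3: ✗ (no rhs in [3,4])
  i=4: ✓ (rhs at j=5; lhs holds on [4,4])
  i=5: ✓ (rhs at j=5)
  i=6: ✗ (no rhs in [6,7])
  i=7: ✗ (no rhs in [7,8])
  i=8: ✗ (no rhs in [8,9])
Positions where it holds: {1, 2, 4, 5} → 4.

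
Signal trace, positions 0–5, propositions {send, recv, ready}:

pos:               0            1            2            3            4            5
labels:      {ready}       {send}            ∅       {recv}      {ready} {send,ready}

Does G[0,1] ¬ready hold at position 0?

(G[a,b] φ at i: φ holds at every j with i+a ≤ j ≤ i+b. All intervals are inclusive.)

False

Check ¬ready at every j in [0,1]:
  j=0: false
  j=1: true
Fails at j=0 → formula fails.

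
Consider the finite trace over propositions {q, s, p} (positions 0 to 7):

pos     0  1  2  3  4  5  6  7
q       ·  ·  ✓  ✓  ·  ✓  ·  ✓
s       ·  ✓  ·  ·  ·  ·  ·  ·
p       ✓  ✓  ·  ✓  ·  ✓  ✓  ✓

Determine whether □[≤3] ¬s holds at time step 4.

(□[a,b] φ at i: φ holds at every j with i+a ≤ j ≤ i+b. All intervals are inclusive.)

Check ¬s at every j in [4,7]:
  j=4: true
  j=5: true
  j=6: true
  j=7: true
All positions satisfy it → formula holds.

Yes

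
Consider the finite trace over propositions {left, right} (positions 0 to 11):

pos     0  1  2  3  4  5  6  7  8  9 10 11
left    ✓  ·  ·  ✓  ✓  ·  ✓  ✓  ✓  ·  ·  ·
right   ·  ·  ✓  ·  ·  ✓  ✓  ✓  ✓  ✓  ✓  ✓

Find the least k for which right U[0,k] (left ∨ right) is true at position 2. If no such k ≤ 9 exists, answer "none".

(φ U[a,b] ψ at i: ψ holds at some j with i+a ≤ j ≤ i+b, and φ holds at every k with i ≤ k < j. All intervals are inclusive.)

0

Need earliest j ≥ 2 with (left ∨ right), and right at every k in [2,j-1].
  j=2: rhs holds (empty prefix). k = 0.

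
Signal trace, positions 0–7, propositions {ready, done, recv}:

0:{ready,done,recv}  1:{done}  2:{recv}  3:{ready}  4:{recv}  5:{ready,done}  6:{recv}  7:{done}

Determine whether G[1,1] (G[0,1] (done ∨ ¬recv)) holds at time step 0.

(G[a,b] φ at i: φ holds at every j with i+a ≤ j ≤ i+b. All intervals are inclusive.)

Check G[0,1] (done ∨ ¬recv) at every j in [1,1]:
  j=1: fails at 2
Fails at j=1 → formula fails.

No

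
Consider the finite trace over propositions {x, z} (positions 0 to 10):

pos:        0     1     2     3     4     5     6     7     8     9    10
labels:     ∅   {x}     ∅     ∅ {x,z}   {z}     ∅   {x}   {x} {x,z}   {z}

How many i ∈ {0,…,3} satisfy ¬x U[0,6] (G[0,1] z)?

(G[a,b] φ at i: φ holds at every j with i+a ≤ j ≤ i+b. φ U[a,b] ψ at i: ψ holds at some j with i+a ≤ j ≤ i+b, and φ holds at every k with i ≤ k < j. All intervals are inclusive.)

2

Evaluate at each i in [0,3]:
  i=0: ✗ (lhs fails at k=1 before rhs at j=4)
  i=1: ✗ (lhs fails at k=1 before rhs at j=4)
  i=2: ✓ (rhs at j=4; lhs holds on [2,3])
  i=3: ✓ (rhs at j=4; lhs holds on [3,3])
Positions where it holds: {2, 3} → 2.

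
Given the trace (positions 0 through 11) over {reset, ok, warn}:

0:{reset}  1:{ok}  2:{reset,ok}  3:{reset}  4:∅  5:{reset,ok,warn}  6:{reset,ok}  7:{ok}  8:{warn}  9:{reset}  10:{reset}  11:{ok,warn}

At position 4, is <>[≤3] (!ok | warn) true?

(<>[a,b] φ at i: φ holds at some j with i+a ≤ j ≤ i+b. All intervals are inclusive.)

Check (!ok | warn) at each j in [4,7]:
  j=4: true
  j=5: true
  j=6: false
  j=7: false
Found at j=4 → formula holds.

Holds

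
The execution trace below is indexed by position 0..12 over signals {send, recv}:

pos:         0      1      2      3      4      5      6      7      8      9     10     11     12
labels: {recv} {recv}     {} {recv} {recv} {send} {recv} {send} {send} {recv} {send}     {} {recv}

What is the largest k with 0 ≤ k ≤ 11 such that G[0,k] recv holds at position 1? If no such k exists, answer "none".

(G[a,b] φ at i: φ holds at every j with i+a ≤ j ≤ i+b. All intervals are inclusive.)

0

recv must hold from j=1 onward; find where it first fails.
  j=1: holds
  j=2: fails
Holds on [1,1], so largest k = 0.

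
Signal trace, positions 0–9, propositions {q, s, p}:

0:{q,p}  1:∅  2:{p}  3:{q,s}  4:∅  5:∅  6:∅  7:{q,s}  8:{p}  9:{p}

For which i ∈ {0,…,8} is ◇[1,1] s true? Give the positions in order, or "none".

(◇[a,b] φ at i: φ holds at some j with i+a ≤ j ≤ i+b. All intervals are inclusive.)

Evaluate at each i in [0,8]:
  i=0: ✗ (none in [1,1])
  i=1: ✗ (none in [2,2])
  i=2: ✓ (witness j=3)
  i=3: ✗ (none in [4,4])
  i=4: ✗ (none in [5,5])
  i=5: ✗ (none in [6,6])
  i=6: ✓ (witness j=7)
  i=7: ✗ (none in [8,8])
  i=8: ✗ (none in [9,9])

2, 6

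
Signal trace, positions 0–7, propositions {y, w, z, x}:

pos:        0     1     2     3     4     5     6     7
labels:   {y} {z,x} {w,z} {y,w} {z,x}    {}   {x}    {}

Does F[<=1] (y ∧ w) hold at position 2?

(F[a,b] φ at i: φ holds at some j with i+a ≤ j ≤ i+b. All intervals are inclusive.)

Holds

Check (y ∧ w) at each j in [2,3]:
  j=2: false
  j=3: true
Found at j=3 → formula holds.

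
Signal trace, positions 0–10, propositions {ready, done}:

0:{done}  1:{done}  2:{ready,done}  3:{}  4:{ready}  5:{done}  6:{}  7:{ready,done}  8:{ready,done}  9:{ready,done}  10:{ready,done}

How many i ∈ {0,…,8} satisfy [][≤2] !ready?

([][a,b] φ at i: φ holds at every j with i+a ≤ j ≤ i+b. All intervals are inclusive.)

Evaluate at each i in [0,8]:
  i=0: ✗ (fails at j=2)
  i=1: ✗ (fails at j=2)
  i=2: ✗ (fails at j=2)
  i=3: ✗ (fails at j=4)
  i=4: ✗ (fails at j=4)
  i=5: ✗ (fails at j=7)
  i=6: ✗ (fails at j=7)
  i=7: ✗ (fails at j=7)
  i=8: ✗ (fails at j=8)
Positions where it holds: {} → 0.

0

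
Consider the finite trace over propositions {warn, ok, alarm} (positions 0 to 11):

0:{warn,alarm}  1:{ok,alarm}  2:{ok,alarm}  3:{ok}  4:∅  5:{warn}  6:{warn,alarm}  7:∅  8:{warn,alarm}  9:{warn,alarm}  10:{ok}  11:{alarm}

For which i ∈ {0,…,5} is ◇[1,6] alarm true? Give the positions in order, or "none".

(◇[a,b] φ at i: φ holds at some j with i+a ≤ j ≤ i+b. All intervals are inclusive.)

0, 1, 2, 3, 4, 5

Evaluate at each i in [0,5]:
  i=0: ✓ (witness j=1)
  i=1: ✓ (witness j=2)
  i=2: ✓ (witness j=6)
  i=3: ✓ (witness j=6)
  i=4: ✓ (witness j=6)
  i=5: ✓ (witness j=6)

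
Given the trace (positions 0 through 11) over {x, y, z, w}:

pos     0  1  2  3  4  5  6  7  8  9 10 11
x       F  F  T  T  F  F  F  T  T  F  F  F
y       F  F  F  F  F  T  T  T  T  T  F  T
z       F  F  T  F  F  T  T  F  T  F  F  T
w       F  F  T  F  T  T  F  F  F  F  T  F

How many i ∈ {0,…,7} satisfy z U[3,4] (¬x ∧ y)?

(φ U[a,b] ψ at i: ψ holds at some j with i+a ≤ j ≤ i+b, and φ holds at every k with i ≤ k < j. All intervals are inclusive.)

0

Evaluate at each i in [0,7]:
  i=0: ✗ (no rhs in [3,4])
  i=1: ✗ (lhs fails at k=1 before rhs at j=5)
  i=2: ✗ (lhs fails at k=3 before rhs at j=5)
  i=3: ✗ (lhs fails at k=3 before rhs at j=6)
  i=4: ✗ (no rhs in [7,8])
  i=5: ✗ (lhs fails at k=7 before rhs at j=9)
  i=6: ✗ (lhs fails at k=7 before rhs at j=9)
  i=7: ✗ (lhs fails at k=7 before rhs at j=11)
Positions where it holds: {} → 0.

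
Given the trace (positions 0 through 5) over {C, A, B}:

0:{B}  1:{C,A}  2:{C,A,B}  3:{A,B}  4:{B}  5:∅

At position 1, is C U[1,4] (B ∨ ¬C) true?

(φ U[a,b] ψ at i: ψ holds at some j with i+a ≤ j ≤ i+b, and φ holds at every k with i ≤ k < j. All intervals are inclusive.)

Yes

Need some j in [2,5] with (B ∨ ¬C), and C at every k in [1,j-1].
  j=2: (B ∨ ¬C) holds; C holds at every k in [1,1] → satisfied.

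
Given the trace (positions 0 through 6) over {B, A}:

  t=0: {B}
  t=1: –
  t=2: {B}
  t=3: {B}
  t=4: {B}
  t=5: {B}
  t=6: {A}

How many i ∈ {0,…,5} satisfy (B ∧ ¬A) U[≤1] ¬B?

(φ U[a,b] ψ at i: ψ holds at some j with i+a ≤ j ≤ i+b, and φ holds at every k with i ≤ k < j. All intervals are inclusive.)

Evaluate at each i in [0,5]:
  i=0: ✓ (rhs at j=1; lhs holds on [0,0])
  i=1: ✓ (rhs at j=1)
  i=2: ✗ (no rhs in [2,3])
  i=3: ✗ (no rhs in [3,4])
  i=4: ✗ (no rhs in [4,5])
  i=5: ✓ (rhs at j=6; lhs holds on [5,5])
Positions where it holds: {0, 1, 5} → 3.

3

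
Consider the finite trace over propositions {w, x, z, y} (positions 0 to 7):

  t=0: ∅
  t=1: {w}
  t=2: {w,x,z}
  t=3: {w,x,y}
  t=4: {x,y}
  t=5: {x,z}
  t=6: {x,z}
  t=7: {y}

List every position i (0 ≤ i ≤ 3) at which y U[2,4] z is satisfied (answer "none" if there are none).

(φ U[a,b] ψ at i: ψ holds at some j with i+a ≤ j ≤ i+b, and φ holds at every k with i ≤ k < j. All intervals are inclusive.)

Evaluate at each i in [0,3]:
  i=0: ✗ (lhs fails at k=0 before rhs at j=2)
  i=1: ✗ (lhs fails at k=1 before rhs at j=5)
  i=2: ✗ (lhs fails at k=2 before rhs at j=5)
  i=3: ✓ (rhs at j=5; lhs holds on [3,4])

3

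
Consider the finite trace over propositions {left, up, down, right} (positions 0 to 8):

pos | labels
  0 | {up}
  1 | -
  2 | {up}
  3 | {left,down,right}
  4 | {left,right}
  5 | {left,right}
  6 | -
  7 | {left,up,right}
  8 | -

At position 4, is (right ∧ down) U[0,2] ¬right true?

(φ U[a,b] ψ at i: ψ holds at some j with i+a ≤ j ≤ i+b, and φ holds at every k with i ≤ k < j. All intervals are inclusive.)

No

Need some j in [4,6] with ¬right, and (right ∧ down) at every k in [4,j-1].
  j=4: ¬right false.
  j=5: ¬right false.
  j=6: ¬right holds, but (right ∧ down) fails at k=4 → not this j.
No j in the window works → until fails.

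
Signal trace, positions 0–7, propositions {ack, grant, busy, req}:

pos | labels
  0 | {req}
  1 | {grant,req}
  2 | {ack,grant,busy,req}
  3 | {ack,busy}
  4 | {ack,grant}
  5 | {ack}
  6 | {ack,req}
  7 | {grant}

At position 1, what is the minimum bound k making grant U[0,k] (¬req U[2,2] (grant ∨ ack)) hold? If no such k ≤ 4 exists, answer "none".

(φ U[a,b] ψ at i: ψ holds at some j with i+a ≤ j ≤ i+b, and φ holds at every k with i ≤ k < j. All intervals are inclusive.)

Need earliest j ≥ 1 with (¬req U[2,2] (grant ∨ ack)), and grant at every k in [1,j-1].
  j=1: rhs fails.
  j=2: rhs fails.
  j=3: rhs holds; lhs holds on [1,2]. k = 2.

2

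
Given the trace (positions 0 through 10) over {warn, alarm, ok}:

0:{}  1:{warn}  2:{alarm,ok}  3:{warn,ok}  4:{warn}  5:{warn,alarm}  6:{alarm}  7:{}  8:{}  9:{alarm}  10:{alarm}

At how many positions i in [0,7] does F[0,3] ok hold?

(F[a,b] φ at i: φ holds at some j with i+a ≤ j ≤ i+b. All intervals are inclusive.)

Evaluate at each i in [0,7]:
  i=0: ✓ (witness j=2)
  i=1: ✓ (witness j=2)
  i=2: ✓ (witness j=2)
  i=3: ✓ (witness j=3)
  i=4: ✗ (none in [4,7])
  i=5: ✗ (none in [5,8])
  i=6: ✗ (none in [6,9])
  i=7: ✗ (none in [7,10])
Positions where it holds: {0, 1, 2, 3} → 4.

4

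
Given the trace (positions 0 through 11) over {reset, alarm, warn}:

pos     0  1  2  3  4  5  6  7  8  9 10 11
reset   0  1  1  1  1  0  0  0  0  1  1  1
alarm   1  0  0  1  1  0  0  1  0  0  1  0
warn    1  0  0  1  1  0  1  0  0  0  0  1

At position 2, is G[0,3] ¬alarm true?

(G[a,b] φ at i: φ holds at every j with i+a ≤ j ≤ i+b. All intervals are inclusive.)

No

Check ¬alarm at every j in [2,5]:
  j=2: true
  j=3: false
  j=4: false
  j=5: true
Fails at j=3 → formula fails.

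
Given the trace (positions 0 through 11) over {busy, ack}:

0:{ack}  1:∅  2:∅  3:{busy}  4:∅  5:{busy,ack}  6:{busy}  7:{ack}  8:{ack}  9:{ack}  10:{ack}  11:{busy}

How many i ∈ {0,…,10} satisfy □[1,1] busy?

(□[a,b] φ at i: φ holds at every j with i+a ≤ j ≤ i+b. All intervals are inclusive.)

Evaluate at each i in [0,10]:
  i=0: ✗ (fails at j=1)
  i=1: ✗ (fails at j=2)
  i=2: ✓ (all of [3,3])
  i=3: ✗ (fails at j=4)
  i=4: ✓ (all of [5,5])
  i=5: ✓ (all of [6,6])
  i=6: ✗ (fails at j=7)
  i=7: ✗ (fails at j=8)
  i=8: ✗ (fails at j=9)
  i=9: ✗ (fails at j=10)
  i=10: ✓ (all of [11,11])
Positions where it holds: {2, 4, 5, 10} → 4.

4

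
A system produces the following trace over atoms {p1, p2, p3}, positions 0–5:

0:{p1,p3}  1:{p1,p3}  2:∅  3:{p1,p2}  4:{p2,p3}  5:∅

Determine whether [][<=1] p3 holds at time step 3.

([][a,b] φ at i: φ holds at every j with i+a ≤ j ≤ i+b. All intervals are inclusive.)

Does not hold

Check p3 at every j in [3,4]:
  j=3: false
  j=4: true
Fails at j=3 → formula fails.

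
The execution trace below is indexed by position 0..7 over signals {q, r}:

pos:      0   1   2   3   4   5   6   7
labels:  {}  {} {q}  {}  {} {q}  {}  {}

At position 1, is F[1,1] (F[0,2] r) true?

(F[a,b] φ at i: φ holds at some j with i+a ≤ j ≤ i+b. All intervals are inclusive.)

Check F[0,2] r at each j in [2,2]:
  j=2: fails (none in [2,4])
No position in the window satisfies it → formula fails.

False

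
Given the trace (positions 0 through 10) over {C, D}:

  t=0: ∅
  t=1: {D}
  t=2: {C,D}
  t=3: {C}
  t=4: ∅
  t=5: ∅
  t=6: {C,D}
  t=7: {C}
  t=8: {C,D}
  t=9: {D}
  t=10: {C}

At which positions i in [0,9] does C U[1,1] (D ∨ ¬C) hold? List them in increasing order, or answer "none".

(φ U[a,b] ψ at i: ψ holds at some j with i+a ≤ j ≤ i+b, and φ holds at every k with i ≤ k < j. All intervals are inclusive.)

Evaluate at each i in [0,9]:
  i=0: ✗ (lhs fails at k=0 before rhs at j=1)
  i=1: ✗ (lhs fails at k=1 before rhs at j=2)
  i=2: ✗ (no rhs in [3,3])
  i=3: ✓ (rhs at j=4; lhs holds on [3,3])
  i=4: ✗ (lhs fails at k=4 before rhs at j=5)
  i=5: ✗ (lhs fails at k=5 before rhs at j=6)
  i=6: ✗ (no rhs in [7,7])
  i=7: ✓ (rhs at j=8; lhs holds on [7,7])
  i=8: ✓ (rhs at j=9; lhs holds on [8,8])
  i=9: ✗ (no rhs in [10,10])

3, 7, 8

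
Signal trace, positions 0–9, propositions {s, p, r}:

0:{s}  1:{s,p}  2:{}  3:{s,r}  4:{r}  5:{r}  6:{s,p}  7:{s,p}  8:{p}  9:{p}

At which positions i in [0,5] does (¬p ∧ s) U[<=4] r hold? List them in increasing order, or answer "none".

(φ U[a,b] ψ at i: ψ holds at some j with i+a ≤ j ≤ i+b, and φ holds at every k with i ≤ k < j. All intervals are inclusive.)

3, 4, 5

Evaluate at each i in [0,5]:
  i=0: ✗ (lhs fails at k=1 before rhs at j=3)
  i=1: ✗ (lhs fails at k=1 before rhs at j=3)
  i=2: ✗ (lhs fails at k=2 before rhs at j=3)
  i=3: ✓ (rhs at j=3)
  i=4: ✓ (rhs at j=4)
  i=5: ✓ (rhs at j=5)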